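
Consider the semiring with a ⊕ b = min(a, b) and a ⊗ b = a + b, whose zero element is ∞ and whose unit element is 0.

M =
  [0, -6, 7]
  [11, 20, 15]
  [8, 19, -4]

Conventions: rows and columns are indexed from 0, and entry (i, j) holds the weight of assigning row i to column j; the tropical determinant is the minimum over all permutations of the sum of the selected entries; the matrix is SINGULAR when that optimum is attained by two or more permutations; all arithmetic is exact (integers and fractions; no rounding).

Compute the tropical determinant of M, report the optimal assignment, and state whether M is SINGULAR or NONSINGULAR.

σ = (0, 1, 2): 0 + 20 + (-4) = 16
σ = (0, 2, 1): 0 + 15 + 19 = 34
σ = (1, 0, 2): (-6) + 11 + (-4) = 1
σ = (1, 2, 0): (-6) + 15 + 8 = 17
σ = (2, 0, 1): 7 + 11 + 19 = 37
σ = (2, 1, 0): 7 + 20 + 8 = 35
Optimal value attained by: σ = (1, 0, 2).
Answer: det⊕(M) = 1; verdict: NONSINGULAR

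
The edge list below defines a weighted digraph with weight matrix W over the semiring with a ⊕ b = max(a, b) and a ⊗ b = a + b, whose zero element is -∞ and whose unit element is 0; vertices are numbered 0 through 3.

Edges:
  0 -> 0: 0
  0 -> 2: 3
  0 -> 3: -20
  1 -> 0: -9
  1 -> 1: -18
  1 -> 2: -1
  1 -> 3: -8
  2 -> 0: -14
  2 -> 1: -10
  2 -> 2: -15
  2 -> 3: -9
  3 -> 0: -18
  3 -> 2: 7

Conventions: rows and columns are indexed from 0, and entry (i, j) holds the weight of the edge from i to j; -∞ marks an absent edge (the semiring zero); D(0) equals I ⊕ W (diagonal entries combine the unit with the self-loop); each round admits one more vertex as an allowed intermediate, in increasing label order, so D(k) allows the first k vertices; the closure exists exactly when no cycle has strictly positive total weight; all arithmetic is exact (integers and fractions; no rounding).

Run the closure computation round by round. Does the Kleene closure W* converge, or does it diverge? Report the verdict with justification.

D(0):
  [0, -∞, 3, -20]
  [-9, 0, -1, -8]
  [-14, -10, 0, -9]
  [-18, -∞, 7, 0]
D(1):
  [0, -∞, 3, -20]
  [-9, 0, -1, -8]
  [-14, -10, 0, -9]
  [-18, -∞, 7, 0]
D(2):
  [0, -∞, 3, -20]
  [-9, 0, -1, -8]
  [-14, -10, 0, -9]
  [-18, -∞, 7, 0]
D(3):
  [0, -7, 3, -6]
  [-9, 0, -1, -8]
  [-14, -10, 0, -9]
  [-7, -3, 7, 0]
D(4):
  [0, -7, 3, -6]
  [-9, 0, -1, -8]
  [-14, -10, 0, -9]
  [-7, -3, 7, 0]
Key observation: every diagonal entry stays at the unit through all rounds, so no improving cycle exists.
Answer: CONVERGES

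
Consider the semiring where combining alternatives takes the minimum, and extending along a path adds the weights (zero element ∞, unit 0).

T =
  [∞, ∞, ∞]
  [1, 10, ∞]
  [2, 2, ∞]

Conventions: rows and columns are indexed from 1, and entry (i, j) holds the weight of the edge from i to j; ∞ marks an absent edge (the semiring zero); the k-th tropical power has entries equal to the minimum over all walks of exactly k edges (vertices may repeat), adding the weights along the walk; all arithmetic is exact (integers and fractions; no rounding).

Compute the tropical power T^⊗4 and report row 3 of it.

T^⊗2:
  [∞, ∞, ∞]
  [11, 20, ∞]
  [3, 12, ∞]
T^⊗3:
  [∞, ∞, ∞]
  [21, 30, ∞]
  [13, 22, ∞]
T^⊗4:
  [∞, ∞, ∞]
  [31, 40, ∞]
  [23, 32, ∞]
Answer: row 3 of T^⊗4 = [23, 32, ∞]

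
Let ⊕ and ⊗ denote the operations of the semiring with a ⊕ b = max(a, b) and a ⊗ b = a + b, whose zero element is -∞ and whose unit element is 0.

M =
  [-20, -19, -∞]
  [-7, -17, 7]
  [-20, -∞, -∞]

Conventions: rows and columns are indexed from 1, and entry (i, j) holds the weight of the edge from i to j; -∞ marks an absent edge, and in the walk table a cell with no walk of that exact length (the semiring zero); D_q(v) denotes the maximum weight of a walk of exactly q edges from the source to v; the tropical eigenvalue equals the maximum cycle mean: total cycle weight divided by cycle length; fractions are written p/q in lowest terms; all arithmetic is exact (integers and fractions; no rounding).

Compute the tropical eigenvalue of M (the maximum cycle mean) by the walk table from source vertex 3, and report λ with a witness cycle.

q=0: [-∞, -∞, 0]
q=1: [-20, -∞, -∞]
q=2: [-40, -39, -∞]
q=3: [-46, -56, -32]
Optimal cycle mean attained by: cycle 1->2->3->1, total (-19) + 7 + (-20), length 3.
Answer: λ = -32/3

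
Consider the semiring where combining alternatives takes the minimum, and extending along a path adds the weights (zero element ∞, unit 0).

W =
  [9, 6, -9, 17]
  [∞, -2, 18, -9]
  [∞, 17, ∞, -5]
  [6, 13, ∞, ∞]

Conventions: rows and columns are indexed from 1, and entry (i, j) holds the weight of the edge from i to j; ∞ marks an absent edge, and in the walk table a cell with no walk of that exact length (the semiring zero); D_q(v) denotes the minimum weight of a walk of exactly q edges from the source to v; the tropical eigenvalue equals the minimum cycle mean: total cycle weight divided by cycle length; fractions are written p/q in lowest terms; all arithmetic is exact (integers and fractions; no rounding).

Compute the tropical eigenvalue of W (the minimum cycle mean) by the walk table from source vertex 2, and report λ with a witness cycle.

q=0: [∞, 0, ∞, ∞]
q=1: [∞, -2, 18, -9]
q=2: [-3, -4, 16, -11]
q=3: [-5, -6, -12, -13]
q=4: [-7, -8, -14, -17]
Optimal cycle mean attained by: cycle 1->3->4->1, total (-9) + (-5) + 6, length 3.
Answer: λ = -8/3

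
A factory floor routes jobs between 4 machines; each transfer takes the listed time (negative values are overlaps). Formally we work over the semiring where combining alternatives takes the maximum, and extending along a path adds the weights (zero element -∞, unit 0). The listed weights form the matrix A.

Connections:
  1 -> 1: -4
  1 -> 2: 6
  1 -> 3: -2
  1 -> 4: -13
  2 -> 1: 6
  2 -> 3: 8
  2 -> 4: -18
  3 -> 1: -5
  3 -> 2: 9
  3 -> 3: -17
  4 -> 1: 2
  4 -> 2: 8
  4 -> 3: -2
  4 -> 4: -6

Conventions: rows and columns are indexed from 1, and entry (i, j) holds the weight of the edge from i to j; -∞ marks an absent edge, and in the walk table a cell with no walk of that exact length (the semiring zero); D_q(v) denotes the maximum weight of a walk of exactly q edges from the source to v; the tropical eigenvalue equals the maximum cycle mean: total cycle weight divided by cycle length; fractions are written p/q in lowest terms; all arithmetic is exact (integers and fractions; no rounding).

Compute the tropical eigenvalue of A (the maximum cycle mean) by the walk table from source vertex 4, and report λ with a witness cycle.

q=0: [-∞, -∞, -∞, 0]
q=1: [2, 8, -2, -6]
q=2: [14, 8, 16, -10]
q=3: [14, 25, 16, 1]
q=4: [31, 25, 33, 7]
Optimal cycle mean attained by: cycle 2->3->2, total 8 + 9, length 2.
Answer: λ = 17/2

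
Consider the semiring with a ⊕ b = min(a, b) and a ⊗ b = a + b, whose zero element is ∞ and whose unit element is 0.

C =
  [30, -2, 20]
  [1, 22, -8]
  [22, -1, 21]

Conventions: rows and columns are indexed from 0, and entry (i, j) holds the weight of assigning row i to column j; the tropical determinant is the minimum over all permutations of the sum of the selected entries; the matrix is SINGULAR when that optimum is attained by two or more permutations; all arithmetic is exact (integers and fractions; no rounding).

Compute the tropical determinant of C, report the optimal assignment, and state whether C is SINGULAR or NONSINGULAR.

σ = (0, 1, 2): 30 + 22 + 21 = 73
σ = (0, 2, 1): 30 + (-8) + (-1) = 21
σ = (1, 0, 2): (-2) + 1 + 21 = 20
σ = (1, 2, 0): (-2) + (-8) + 22 = 12
σ = (2, 0, 1): 20 + 1 + (-1) = 20
σ = (2, 1, 0): 20 + 22 + 22 = 64
Optimal value attained by: σ = (1, 2, 0).
Answer: det⊕(C) = 12; verdict: NONSINGULAR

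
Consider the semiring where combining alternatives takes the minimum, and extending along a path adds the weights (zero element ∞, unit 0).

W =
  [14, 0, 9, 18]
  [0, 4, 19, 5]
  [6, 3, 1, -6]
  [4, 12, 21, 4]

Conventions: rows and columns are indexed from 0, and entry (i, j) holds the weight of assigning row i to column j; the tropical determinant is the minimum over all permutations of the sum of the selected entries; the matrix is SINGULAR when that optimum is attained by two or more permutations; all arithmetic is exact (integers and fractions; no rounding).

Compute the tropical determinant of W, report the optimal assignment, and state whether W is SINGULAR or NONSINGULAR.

σ = (0, 1, 2, 3): 14 + 4 + 1 + 4 = 23
σ = (0, 1, 3, 2): 14 + 4 + (-6) + 21 = 33
σ = (0, 2, 1, 3): 14 + 19 + 3 + 4 = 40
σ = (0, 2, 3, 1): 14 + 19 + (-6) + 12 = 39
σ = (0, 3, 1, 2): 14 + 5 + 3 + 21 = 43
σ = (0, 3, 2, 1): 14 + 5 + 1 + 12 = 32
σ = (1, 0, 2, 3): 0 + 0 + 1 + 4 = 5
σ = (1, 0, 3, 2): 0 + 0 + (-6) + 21 = 15
σ = (1, 2, 0, 3): 0 + 19 + 6 + 4 = 29
σ = (1, 2, 3, 0): 0 + 19 + (-6) + 4 = 17
σ = (1, 3, 0, 2): 0 + 5 + 6 + 21 = 32
σ = (1, 3, 2, 0): 0 + 5 + 1 + 4 = 10
σ = (2, 0, 1, 3): 9 + 0 + 3 + 4 = 16
σ = (2, 0, 3, 1): 9 + 0 + (-6) + 12 = 15
σ = (2, 1, 0, 3): 9 + 4 + 6 + 4 = 23
σ = (2, 1, 3, 0): 9 + 4 + (-6) + 4 = 11
σ = (2, 3, 0, 1): 9 + 5 + 6 + 12 = 32
σ = (2, 3, 1, 0): 9 + 5 + 3 + 4 = 21
σ = (3, 0, 1, 2): 18 + 0 + 3 + 21 = 42
σ = (3, 0, 2, 1): 18 + 0 + 1 + 12 = 31
σ = (3, 1, 0, 2): 18 + 4 + 6 + 21 = 49
σ = (3, 1, 2, 0): 18 + 4 + 1 + 4 = 27
σ = (3, 2, 0, 1): 18 + 19 + 6 + 12 = 55
σ = (3, 2, 1, 0): 18 + 19 + 3 + 4 = 44
Optimal value attained by: σ = (1, 0, 2, 3).
Answer: det⊕(W) = 5; verdict: NONSINGULAR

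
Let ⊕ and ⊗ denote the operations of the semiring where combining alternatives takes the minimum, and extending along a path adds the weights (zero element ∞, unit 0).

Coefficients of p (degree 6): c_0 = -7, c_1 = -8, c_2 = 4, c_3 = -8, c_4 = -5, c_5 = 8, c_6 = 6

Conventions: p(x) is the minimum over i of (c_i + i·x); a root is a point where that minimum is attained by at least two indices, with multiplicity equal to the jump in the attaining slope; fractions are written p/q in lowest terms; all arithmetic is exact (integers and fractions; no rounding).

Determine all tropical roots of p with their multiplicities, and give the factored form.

hull edge (i=0, c=-7) to (i=1, c=-8): slope -1, span 1
hull edge (i=1, c=-8) to (i=3, c=-8): slope 0, span 2
hull edge (i=3, c=-8) to (i=4, c=-5): slope 3, span 1
hull edge (i=4, c=-5) to (i=6, c=6): slope 11/2, span 2
Factored form: p(x) = 6 ⊗ (x ⊕ (-11/2)) ⊗ (x ⊕ (-11/2)) ⊗ (x ⊕ (-3)) ⊗ (x ⊕ 0) ⊗ (x ⊕ 0) ⊗ (x ⊕ 1)
Answer: roots = -11/2 (mult 2), -3 (mult 1), 0 (mult 2), 1 (mult 1)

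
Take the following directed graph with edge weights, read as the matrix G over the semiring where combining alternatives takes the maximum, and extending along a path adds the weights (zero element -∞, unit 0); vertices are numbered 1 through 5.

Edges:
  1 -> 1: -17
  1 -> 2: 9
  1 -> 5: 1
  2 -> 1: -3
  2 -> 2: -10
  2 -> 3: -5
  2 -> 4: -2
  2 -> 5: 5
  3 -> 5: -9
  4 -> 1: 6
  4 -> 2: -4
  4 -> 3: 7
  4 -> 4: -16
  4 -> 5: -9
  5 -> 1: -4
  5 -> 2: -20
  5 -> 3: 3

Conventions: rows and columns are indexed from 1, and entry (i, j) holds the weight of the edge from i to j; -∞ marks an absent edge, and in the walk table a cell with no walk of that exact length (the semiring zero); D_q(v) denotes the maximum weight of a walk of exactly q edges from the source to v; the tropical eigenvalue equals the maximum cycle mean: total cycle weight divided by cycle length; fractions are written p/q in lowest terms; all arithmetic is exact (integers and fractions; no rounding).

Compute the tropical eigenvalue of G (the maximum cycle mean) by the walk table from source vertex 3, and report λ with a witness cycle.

q=0: [-∞, -∞, 0, -∞, -∞]
q=1: [-∞, -∞, -∞, -∞, -9]
q=2: [-13, -29, -6, -∞, -∞]
q=3: [-30, -4, -34, -31, -12]
q=4: [-7, -14, -9, -6, 1]
q=5: [0, 2, 4, -16, -6]
Optimal cycle mean attained by: cycle 1->2->4->1, total 9 + (-2) + 6, length 3.
Answer: λ = 13/3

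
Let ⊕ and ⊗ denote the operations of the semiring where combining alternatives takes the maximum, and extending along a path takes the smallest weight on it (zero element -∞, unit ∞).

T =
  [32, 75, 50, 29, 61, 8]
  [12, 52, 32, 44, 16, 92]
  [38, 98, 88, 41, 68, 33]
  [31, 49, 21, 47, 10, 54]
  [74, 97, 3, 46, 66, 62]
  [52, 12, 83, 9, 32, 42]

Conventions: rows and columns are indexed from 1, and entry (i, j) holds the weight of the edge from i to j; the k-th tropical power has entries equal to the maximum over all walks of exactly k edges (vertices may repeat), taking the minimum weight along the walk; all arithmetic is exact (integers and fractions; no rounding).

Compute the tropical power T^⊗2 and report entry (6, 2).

T^⊗2:
  [61, 61, 50, 46, 61, 75]
  [52, 52, 83, 44, 32, 52]
  [68, 88, 88, 46, 68, 92]
  [52, 49, 54, 47, 32, 49]
  [66, 74, 62, 46, 66, 92]
  [42, 83, 83, 41, 68, 42]
Key observation: the optimum is the walk 6->3->2, with weight 83 min 98 = 83.
Optimal value attained by: walk 6->3->2.
Answer: (T^⊗2)[6][2] = 83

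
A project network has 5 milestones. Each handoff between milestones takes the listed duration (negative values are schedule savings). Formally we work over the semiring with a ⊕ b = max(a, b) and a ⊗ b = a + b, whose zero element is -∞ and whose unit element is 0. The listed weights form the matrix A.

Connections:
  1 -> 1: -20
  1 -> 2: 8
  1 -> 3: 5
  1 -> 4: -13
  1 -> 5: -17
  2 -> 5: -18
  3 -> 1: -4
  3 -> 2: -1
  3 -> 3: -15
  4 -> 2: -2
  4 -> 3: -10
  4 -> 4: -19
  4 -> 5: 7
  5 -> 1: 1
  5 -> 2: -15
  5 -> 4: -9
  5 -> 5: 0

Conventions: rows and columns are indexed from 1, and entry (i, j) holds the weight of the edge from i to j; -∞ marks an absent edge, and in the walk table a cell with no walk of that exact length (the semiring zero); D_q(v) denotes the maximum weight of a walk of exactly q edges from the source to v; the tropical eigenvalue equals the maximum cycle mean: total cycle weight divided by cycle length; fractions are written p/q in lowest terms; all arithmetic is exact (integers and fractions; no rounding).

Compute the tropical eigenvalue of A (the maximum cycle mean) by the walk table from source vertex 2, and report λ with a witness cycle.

q=0: [-∞, 0, -∞, -∞, -∞]
q=1: [-∞, -∞, -∞, -∞, -18]
q=2: [-17, -33, -∞, -27, -18]
q=3: [-17, -9, -12, -27, -18]
q=4: [-16, -9, -12, -27, -18]
q=5: [-16, -8, -11, -27, -18]
Optimal cycle mean attained by: cycle 1->3->1, total 5 + (-4), length 2.
Answer: λ = 1/2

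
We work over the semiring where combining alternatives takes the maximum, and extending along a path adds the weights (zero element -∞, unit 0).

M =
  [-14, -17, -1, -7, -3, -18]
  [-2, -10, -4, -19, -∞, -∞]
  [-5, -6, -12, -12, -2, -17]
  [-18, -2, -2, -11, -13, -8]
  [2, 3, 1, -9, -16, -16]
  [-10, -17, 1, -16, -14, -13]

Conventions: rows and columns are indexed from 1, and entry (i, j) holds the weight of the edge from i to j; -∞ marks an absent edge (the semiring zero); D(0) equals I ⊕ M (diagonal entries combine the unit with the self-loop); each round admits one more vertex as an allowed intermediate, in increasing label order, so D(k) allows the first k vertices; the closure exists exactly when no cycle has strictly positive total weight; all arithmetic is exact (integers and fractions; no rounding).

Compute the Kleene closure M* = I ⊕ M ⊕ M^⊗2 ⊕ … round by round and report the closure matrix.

D(0):
  [0, -17, -1, -7, -3, -18]
  [-2, 0, -4, -19, -∞, -∞]
  [-5, -6, 0, -12, -2, -17]
  [-18, -2, -2, 0, -13, -8]
  [2, 3, 1, -9, 0, -16]
  [-10, -17, 1, -16, -14, 0]
D(1):
  [0, -17, -1, -7, -3, -18]
  [-2, 0, -3, -9, -5, -20]
  [-5, -6, 0, -12, -2, -17]
  [-18, -2, -2, 0, -13, -8]
  [2, 3, 1, -5, 0, -16]
  [-10, -17, 1, -16, -13, 0]
D(2):
  [0, -17, -1, -7, -3, -18]
  [-2, 0, -3, -9, -5, -20]
  [-5, -6, 0, -12, -2, -17]
  [-4, -2, -2, 0, -7, -8]
  [2, 3, 1, -5, 0, -16]
  [-10, -17, 1, -16, -13, 0]
D(3):
  [0, -7, -1, -7, -3, -18]
  [-2, 0, -3, -9, -5, -20]
  [-5, -6, 0, -12, -2, -17]
  [-4, -2, -2, 0, -4, -8]
  [2, 3, 1, -5, 0, -16]
  [-4, -5, 1, -11, -1, 0]
D(4):
  [0, -7, -1, -7, -3, -15]
  [-2, 0, -3, -9, -5, -17]
  [-5, -6, 0, -12, -2, -17]
  [-4, -2, -2, 0, -4, -8]
  [2, 3, 1, -5, 0, -13]
  [-4, -5, 1, -11, -1, 0]
D(5):
  [0, 0, -1, -7, -3, -15]
  [-2, 0, -3, -9, -5, -17]
  [0, 1, 0, -7, -2, -15]
  [-2, -1, -2, 0, -4, -8]
  [2, 3, 1, -5, 0, -13]
  [1, 2, 1, -6, -1, 0]
D(6):
  [0, 0, -1, -7, -3, -15]
  [-2, 0, -3, -9, -5, -17]
  [0, 1, 0, -7, -2, -15]
  [-2, -1, -2, 0, -4, -8]
  [2, 3, 1, -5, 0, -13]
  [1, 2, 1, -6, -1, 0]
Answer: M* = [[0, 0, -1, -7, -3, -15], [-2, 0, -3, -9, -5, -17], [0, 1, 0, -7, -2, -15], [-2, -1, -2, 0, -4, -8], [2, 3, 1, -5, 0, -13], [1, 2, 1, -6, -1, 0]]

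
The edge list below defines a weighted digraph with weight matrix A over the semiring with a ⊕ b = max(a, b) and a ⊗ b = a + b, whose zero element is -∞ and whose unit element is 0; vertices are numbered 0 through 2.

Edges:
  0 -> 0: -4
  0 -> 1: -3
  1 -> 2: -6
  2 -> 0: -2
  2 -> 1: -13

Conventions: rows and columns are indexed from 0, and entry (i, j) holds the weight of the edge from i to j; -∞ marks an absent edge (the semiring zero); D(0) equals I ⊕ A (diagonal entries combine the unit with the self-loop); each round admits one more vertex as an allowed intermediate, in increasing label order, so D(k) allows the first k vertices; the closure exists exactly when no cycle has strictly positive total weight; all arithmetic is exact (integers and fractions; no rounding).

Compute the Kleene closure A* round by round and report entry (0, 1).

D(0):
  [0, -3, -∞]
  [-∞, 0, -6]
  [-2, -13, 0]
D(1):
  [0, -3, -∞]
  [-∞, 0, -6]
  [-2, -5, 0]
D(2):
  [0, -3, -9]
  [-∞, 0, -6]
  [-2, -5, 0]
D(3):
  [0, -3, -9]
  [-8, 0, -6]
  [-2, -5, 0]
Answer: A*[0][1] = -3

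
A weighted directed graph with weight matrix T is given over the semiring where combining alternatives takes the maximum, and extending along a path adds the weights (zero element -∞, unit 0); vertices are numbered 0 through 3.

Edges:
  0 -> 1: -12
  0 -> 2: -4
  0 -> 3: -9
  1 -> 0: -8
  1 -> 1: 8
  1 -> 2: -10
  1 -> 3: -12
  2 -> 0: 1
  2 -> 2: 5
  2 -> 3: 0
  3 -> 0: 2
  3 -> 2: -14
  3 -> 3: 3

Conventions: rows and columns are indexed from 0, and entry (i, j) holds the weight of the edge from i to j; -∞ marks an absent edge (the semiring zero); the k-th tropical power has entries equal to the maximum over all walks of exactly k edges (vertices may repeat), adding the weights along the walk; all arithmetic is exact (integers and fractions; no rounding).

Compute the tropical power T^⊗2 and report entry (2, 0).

T^⊗2:
  [-3, -4, 1, -4]
  [0, 16, -2, -4]
  [6, -11, 10, 5]
  [5, -10, -2, 6]
Key observation: the optimum is the walk 2->2->0, with weight 5 + 1 = 6.
Optimal value attained by: walk 2->2->0.
Answer: (T^⊗2)[2][0] = 6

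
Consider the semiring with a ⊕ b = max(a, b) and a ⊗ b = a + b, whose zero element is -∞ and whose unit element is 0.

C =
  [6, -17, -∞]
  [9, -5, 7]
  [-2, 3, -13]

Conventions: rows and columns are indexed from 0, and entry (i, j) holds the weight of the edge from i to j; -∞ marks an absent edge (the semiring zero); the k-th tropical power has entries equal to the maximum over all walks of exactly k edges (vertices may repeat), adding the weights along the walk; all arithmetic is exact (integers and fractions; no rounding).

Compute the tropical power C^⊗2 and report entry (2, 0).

C^⊗2:
  [12, -11, -10]
  [15, 10, 2]
  [12, -2, 10]
Key observation: the optimum is the walk 2->1->0, with weight 3 + 9 = 12.
Optimal value attained by: walk 2->1->0.
Answer: (C^⊗2)[2][0] = 12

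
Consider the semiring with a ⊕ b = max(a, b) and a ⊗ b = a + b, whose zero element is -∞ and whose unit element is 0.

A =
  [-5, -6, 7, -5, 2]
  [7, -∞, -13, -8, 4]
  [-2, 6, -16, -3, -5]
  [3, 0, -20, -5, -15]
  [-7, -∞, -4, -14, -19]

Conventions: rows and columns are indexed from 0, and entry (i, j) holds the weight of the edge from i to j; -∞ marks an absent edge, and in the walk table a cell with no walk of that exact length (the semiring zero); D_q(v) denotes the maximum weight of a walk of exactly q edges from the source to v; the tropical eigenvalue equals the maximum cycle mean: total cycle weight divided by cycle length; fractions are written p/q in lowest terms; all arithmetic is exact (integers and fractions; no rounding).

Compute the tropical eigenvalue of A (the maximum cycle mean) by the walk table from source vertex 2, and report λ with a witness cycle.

q=0: [-∞, -∞, 0, -∞, -∞]
q=1: [-2, 6, -16, -3, -5]
q=2: [13, -3, 5, -2, 10]
q=3: [8, 11, 20, 8, 15]
q=4: [18, 26, 15, 17, 15]
q=5: [33, 21, 25, 18, 30]
Optimal cycle mean attained by: cycle 0->2->1->0, total 7 + 6 + 7, length 3.
Answer: λ = 20/3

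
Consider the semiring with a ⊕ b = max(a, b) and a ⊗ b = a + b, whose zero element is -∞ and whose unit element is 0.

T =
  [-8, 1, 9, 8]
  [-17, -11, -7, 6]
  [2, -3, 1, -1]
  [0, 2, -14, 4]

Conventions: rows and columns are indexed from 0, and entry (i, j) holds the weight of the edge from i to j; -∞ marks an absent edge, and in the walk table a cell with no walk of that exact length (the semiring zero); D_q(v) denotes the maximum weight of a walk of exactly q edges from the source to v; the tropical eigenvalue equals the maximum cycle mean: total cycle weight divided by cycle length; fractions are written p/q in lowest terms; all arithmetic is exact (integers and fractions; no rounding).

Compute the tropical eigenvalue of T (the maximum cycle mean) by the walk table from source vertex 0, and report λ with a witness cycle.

q=0: [0, -∞, -∞, -∞]
q=1: [-8, 1, 9, 8]
q=2: [11, 10, 10, 12]
q=3: [12, 14, 20, 19]
q=4: [22, 21, 21, 23]
Optimal cycle mean attained by: cycle 0->2->0, total 9 + 2, length 2.
Answer: λ = 11/2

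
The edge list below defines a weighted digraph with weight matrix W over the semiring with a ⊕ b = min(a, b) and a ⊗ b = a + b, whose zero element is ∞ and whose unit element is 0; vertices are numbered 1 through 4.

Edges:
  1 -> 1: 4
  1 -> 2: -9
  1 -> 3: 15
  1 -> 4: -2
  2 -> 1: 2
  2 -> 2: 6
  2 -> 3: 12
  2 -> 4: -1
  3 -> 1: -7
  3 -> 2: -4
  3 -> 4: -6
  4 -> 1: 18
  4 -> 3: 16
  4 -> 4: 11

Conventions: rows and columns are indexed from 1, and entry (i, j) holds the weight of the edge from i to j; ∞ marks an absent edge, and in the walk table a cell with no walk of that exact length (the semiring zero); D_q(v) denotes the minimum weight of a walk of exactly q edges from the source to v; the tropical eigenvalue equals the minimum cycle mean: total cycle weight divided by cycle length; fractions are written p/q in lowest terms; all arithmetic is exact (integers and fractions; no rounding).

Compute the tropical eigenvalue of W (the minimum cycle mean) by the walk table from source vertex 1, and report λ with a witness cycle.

q=0: [0, ∞, ∞, ∞]
q=1: [4, -9, 15, -2]
q=2: [-7, -5, 3, -10]
q=3: [-4, -16, 6, -9]
q=4: [-14, -13, -4, -17]
Optimal cycle mean attained by: cycle 1->2->1, total (-9) + 2, length 2.
Answer: λ = -7/2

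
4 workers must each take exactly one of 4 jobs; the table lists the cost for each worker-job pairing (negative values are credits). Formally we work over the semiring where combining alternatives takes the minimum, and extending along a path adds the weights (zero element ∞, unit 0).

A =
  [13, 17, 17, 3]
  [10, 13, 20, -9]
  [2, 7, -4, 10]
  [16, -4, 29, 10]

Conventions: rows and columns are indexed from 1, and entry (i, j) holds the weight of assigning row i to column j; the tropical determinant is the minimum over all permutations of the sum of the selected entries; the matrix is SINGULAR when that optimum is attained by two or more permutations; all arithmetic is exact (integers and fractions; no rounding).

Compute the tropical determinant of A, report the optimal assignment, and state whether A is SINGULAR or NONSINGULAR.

σ = (1, 2, 3, 4): 13 + 13 + (-4) + 10 = 32
σ = (1, 2, 4, 3): 13 + 13 + 10 + 29 = 65
σ = (1, 3, 2, 4): 13 + 20 + 7 + 10 = 50
σ = (1, 3, 4, 2): 13 + 20 + 10 + (-4) = 39
σ = (1, 4, 2, 3): 13 + (-9) + 7 + 29 = 40
σ = (1, 4, 3, 2): 13 + (-9) + (-4) + (-4) = -4
σ = (2, 1, 3, 4): 17 + 10 + (-4) + 10 = 33
σ = (2, 1, 4, 3): 17 + 10 + 10 + 29 = 66
σ = (2, 3, 1, 4): 17 + 20 + 2 + 10 = 49
σ = (2, 3, 4, 1): 17 + 20 + 10 + 16 = 63
σ = (2, 4, 1, 3): 17 + (-9) + 2 + 29 = 39
σ = (2, 4, 3, 1): 17 + (-9) + (-4) + 16 = 20
σ = (3, 1, 2, 4): 17 + 10 + 7 + 10 = 44
σ = (3, 1, 4, 2): 17 + 10 + 10 + (-4) = 33
σ = (3, 2, 1, 4): 17 + 13 + 2 + 10 = 42
σ = (3, 2, 4, 1): 17 + 13 + 10 + 16 = 56
σ = (3, 4, 1, 2): 17 + (-9) + 2 + (-4) = 6
σ = (3, 4, 2, 1): 17 + (-9) + 7 + 16 = 31
σ = (4, 1, 2, 3): 3 + 10 + 7 + 29 = 49
σ = (4, 1, 3, 2): 3 + 10 + (-4) + (-4) = 5
σ = (4, 2, 1, 3): 3 + 13 + 2 + 29 = 47
σ = (4, 2, 3, 1): 3 + 13 + (-4) + 16 = 28
σ = (4, 3, 1, 2): 3 + 20 + 2 + (-4) = 21
σ = (4, 3, 2, 1): 3 + 20 + 7 + 16 = 46
Optimal value attained by: σ = (1, 4, 3, 2).
Answer: det⊕(A) = -4; verdict: NONSINGULAR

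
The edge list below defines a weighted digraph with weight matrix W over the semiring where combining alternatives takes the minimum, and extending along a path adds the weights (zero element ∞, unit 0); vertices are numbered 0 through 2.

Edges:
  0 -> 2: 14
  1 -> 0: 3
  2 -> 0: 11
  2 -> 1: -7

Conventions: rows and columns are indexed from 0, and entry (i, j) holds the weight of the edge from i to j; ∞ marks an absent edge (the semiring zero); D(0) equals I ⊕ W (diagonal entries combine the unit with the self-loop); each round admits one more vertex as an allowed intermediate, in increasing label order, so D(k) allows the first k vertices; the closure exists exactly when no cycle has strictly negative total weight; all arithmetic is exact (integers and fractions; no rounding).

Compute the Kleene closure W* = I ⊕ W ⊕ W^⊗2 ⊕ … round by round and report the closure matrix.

D(0):
  [0, ∞, 14]
  [3, 0, ∞]
  [11, -7, 0]
D(1):
  [0, ∞, 14]
  [3, 0, 17]
  [11, -7, 0]
D(2):
  [0, ∞, 14]
  [3, 0, 17]
  [-4, -7, 0]
D(3):
  [0, 7, 14]
  [3, 0, 17]
  [-4, -7, 0]
Answer: W* = [[0, 7, 14], [3, 0, 17], [-4, -7, 0]]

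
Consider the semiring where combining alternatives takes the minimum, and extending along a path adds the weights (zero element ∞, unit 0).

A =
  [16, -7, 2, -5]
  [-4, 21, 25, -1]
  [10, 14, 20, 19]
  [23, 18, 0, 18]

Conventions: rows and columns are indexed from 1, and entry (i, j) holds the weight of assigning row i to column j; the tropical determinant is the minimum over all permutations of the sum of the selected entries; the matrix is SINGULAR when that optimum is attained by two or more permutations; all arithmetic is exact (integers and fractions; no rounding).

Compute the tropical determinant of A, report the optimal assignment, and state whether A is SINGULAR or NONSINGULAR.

σ = (1, 2, 3, 4): 16 + 21 + 20 + 18 = 75
σ = (1, 2, 4, 3): 16 + 21 + 19 + 0 = 56
σ = (1, 3, 2, 4): 16 + 25 + 14 + 18 = 73
σ = (1, 3, 4, 2): 16 + 25 + 19 + 18 = 78
σ = (1, 4, 2, 3): 16 + (-1) + 14 + 0 = 29
σ = (1, 4, 3, 2): 16 + (-1) + 20 + 18 = 53
σ = (2, 1, 3, 4): (-7) + (-4) + 20 + 18 = 27
σ = (2, 1, 4, 3): (-7) + (-4) + 19 + 0 = 8
σ = (2, 3, 1, 4): (-7) + 25 + 10 + 18 = 46
σ = (2, 3, 4, 1): (-7) + 25 + 19 + 23 = 60
σ = (2, 4, 1, 3): (-7) + (-1) + 10 + 0 = 2
σ = (2, 4, 3, 1): (-7) + (-1) + 20 + 23 = 35
σ = (3, 1, 2, 4): 2 + (-4) + 14 + 18 = 30
σ = (3, 1, 4, 2): 2 + (-4) + 19 + 18 = 35
σ = (3, 2, 1, 4): 2 + 21 + 10 + 18 = 51
σ = (3, 2, 4, 1): 2 + 21 + 19 + 23 = 65
σ = (3, 4, 1, 2): 2 + (-1) + 10 + 18 = 29
σ = (3, 4, 2, 1): 2 + (-1) + 14 + 23 = 38
σ = (4, 1, 2, 3): (-5) + (-4) + 14 + 0 = 5
σ = (4, 1, 3, 2): (-5) + (-4) + 20 + 18 = 29
σ = (4, 2, 1, 3): (-5) + 21 + 10 + 0 = 26
σ = (4, 2, 3, 1): (-5) + 21 + 20 + 23 = 59
σ = (4, 3, 1, 2): (-5) + 25 + 10 + 18 = 48
σ = (4, 3, 2, 1): (-5) + 25 + 14 + 23 = 57
Optimal value attained by: σ = (2, 4, 1, 3).
Answer: det⊕(A) = 2; verdict: NONSINGULAR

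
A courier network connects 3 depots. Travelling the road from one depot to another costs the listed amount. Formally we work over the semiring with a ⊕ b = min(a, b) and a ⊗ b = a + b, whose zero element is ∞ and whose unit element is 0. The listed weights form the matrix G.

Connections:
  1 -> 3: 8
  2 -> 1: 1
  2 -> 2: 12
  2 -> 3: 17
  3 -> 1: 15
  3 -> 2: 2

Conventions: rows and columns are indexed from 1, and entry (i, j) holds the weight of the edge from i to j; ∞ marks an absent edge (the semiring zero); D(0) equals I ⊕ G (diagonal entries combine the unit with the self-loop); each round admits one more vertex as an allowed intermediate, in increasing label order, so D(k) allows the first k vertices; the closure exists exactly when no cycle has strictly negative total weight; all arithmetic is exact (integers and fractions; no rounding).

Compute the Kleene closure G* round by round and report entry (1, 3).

D(0):
  [0, ∞, 8]
  [1, 0, 17]
  [15, 2, 0]
D(1):
  [0, ∞, 8]
  [1, 0, 9]
  [15, 2, 0]
D(2):
  [0, ∞, 8]
  [1, 0, 9]
  [3, 2, 0]
D(3):
  [0, 10, 8]
  [1, 0, 9]
  [3, 2, 0]
Answer: G*[1][3] = 8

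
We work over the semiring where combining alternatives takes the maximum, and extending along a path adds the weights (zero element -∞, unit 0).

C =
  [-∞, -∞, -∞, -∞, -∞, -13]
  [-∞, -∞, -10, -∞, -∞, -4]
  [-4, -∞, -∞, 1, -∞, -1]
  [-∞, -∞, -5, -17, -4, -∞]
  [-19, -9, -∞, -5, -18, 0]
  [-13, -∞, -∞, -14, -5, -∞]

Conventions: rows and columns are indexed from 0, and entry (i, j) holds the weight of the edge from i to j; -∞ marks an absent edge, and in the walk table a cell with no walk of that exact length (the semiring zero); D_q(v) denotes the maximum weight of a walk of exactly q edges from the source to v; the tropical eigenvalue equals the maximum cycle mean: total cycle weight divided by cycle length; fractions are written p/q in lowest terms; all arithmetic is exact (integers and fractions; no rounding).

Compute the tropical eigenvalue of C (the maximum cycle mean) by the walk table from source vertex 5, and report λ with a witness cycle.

q=0: [-∞, -∞, -∞, -∞, -∞, 0]
q=1: [-13, -∞, -∞, -14, -5, -∞]
q=2: [-24, -14, -19, -10, -18, -5]
q=3: [-18, -27, -15, -18, -10, -18]
q=4: [-19, -19, -23, -14, -22, -10]
q=5: [-23, -31, -19, -22, -15, -22]
q=6: [-23, -24, -27, -18, -26, -15]
Optimal cycle mean attained by: cycle 2->3->2, total 1 + (-5), length 2.
Answer: λ = -2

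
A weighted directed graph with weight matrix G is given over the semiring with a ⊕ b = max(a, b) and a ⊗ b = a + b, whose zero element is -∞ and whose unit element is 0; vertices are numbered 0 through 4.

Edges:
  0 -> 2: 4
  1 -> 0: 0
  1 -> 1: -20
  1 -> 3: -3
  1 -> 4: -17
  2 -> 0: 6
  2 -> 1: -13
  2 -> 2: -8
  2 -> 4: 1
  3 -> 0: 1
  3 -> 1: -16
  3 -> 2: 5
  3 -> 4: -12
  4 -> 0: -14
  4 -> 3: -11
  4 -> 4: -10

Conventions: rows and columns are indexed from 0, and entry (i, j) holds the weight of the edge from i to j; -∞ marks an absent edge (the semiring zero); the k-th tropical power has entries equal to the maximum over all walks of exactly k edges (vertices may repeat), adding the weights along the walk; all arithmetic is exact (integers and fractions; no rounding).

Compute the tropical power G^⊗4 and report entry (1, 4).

G^⊗2:
  [10, -9, -4, -∞, 5]
  [-2, -19, 4, -23, -15]
  [-2, -21, 10, -10, -7]
  [11, -8, 5, -19, 6]
  [-10, -27, -6, -21, -20]
G^⊗3:
  [2, -17, 14, -6, -3]
  [10, -9, 2, -22, 5]
  [16, -3, 2, -18, 11]
  [11, -8, 15, -5, 6]
  [0, -19, -6, -30, -5]
G^⊗4:
  [20, 1, 6, -14, 15]
  [8, -11, 14, -6, 3]
  [8, -11, 20, 0, 3]
  [21, 2, 15, -5, 16]
  [0, -19, 4, -16, -5]
Key observation: the optimum is the walk 1->3->0->2->4, with weight (-3) + 1 + 4 + 1 = 3.
Optimal value attained by: walk 1->3->0->2->4.
Answer: (G^⊗4)[1][4] = 3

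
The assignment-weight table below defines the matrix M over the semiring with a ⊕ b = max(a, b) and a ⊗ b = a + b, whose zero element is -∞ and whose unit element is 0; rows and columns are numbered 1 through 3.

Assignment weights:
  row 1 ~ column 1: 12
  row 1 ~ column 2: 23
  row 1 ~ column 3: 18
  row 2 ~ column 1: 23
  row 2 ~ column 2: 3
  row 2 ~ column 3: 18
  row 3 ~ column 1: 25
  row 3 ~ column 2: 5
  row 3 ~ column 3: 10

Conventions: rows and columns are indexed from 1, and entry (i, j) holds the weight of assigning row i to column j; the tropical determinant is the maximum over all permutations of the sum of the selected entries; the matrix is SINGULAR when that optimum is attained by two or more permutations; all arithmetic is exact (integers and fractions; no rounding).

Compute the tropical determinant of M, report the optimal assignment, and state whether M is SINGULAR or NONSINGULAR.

σ = (1, 2, 3): 12 + 3 + 10 = 25
σ = (1, 3, 2): 12 + 18 + 5 = 35
σ = (2, 1, 3): 23 + 23 + 10 = 56
σ = (2, 3, 1): 23 + 18 + 25 = 66
σ = (3, 1, 2): 18 + 23 + 5 = 46
σ = (3, 2, 1): 18 + 3 + 25 = 46
Optimal value attained by: σ = (2, 3, 1).
Answer: det⊕(M) = 66; verdict: NONSINGULAR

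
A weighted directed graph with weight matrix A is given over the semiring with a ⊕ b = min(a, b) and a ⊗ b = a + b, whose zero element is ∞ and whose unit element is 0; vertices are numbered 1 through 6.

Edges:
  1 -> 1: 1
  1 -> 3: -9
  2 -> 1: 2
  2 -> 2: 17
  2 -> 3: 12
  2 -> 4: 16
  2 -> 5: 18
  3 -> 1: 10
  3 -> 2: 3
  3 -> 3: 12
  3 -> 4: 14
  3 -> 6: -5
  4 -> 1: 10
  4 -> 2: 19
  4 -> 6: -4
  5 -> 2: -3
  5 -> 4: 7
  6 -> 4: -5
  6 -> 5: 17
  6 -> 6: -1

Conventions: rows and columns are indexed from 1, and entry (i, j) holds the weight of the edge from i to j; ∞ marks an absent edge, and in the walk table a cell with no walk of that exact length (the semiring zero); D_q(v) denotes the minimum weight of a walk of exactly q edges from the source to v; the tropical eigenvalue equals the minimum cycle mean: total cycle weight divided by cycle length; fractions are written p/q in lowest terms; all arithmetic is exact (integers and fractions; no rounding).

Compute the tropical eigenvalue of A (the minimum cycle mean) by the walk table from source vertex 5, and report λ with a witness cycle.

q=0: [∞, ∞, ∞, ∞, 0, ∞]
q=1: [∞, -3, ∞, 7, ∞, ∞]
q=2: [-1, 14, 9, 13, 15, 3]
q=3: [0, 12, -10, -2, 20, 2]
q=4: [0, -7, -9, -3, 19, -15]
q=5: [-5, -6, -9, -20, 2, -16]
q=6: [-10, -6, -14, -21, 1, -24]
Optimal cycle mean attained by: cycle 4->6->4, total (-4) + (-5), length 2.
Answer: λ = -9/2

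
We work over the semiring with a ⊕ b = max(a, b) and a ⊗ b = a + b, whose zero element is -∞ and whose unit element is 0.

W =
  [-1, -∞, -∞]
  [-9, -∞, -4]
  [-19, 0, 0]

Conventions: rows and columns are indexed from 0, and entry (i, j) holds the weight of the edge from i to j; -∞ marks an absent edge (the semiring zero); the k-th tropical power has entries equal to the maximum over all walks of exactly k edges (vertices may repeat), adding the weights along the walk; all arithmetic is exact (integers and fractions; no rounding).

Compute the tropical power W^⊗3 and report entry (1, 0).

W^⊗2:
  [-2, -∞, -∞]
  [-10, -4, -4]
  [-9, 0, 0]
W^⊗3:
  [-3, -∞, -∞]
  [-11, -4, -4]
  [-9, 0, 0]
Key observation: the optimum is the walk 1->0->0->0, with weight (-9) + (-1) + (-1) = -11.
Optimal value attained by: walk 1->0->0->0.
Answer: (W^⊗3)[1][0] = -11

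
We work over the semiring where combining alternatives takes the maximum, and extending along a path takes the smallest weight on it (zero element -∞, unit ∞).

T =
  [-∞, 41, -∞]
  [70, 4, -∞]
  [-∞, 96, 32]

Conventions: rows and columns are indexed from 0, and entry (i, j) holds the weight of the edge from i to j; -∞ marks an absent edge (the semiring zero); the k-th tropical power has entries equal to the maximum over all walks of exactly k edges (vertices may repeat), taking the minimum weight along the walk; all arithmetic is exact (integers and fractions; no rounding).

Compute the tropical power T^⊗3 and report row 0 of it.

T^⊗2:
  [41, 4, -∞]
  [4, 41, -∞]
  [70, 32, 32]
T^⊗3:
  [4, 41, -∞]
  [41, 4, -∞]
  [32, 41, 32]
Answer: row 0 of T^⊗3 = [4, 41, -∞]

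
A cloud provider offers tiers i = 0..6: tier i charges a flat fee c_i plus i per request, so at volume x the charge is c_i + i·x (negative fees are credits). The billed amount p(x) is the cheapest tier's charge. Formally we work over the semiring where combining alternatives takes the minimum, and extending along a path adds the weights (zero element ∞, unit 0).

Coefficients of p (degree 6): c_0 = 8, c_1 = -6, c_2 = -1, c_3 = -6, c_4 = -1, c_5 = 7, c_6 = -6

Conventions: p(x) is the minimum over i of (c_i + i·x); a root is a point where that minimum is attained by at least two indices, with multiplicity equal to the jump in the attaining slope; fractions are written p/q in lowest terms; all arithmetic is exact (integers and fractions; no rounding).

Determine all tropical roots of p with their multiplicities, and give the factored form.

hull edge (i=0, c=8) to (i=1, c=-6): slope -14, span 1
hull edge (i=1, c=-6) to (i=6, c=-6): slope 0, span 5
Factored form: p(x) = -6 ⊗ (x ⊕ 0) ⊗ (x ⊕ 0) ⊗ (x ⊕ 0) ⊗ (x ⊕ 0) ⊗ (x ⊕ 0) ⊗ (x ⊕ 14)
Answer: roots = 0 (mult 5), 14 (mult 1)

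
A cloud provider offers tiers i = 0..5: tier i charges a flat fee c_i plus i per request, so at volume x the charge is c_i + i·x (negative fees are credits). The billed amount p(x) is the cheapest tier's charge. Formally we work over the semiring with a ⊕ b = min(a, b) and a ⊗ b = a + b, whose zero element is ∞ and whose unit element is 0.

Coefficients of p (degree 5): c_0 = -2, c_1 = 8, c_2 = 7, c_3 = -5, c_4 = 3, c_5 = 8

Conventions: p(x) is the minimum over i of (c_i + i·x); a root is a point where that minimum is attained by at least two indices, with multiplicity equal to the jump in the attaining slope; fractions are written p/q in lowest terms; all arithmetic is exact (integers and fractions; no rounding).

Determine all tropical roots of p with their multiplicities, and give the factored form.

hull edge (i=0, c=-2) to (i=3, c=-5): slope -1, span 3
hull edge (i=3, c=-5) to (i=5, c=8): slope 13/2, span 2
Factored form: p(x) = 8 ⊗ (x ⊕ (-13/2)) ⊗ (x ⊕ (-13/2)) ⊗ (x ⊕ 1) ⊗ (x ⊕ 1) ⊗ (x ⊕ 1)
Answer: roots = -13/2 (mult 2), 1 (mult 3)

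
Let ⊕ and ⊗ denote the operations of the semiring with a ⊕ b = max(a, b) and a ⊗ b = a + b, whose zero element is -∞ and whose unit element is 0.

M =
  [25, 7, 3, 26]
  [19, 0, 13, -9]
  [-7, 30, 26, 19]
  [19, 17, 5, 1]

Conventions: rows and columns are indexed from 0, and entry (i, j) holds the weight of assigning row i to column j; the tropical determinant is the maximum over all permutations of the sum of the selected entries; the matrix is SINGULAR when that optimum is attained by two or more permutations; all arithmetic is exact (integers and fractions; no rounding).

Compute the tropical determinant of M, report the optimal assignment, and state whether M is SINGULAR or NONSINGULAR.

σ = (0, 1, 2, 3): 25 + 0 + 26 + 1 = 52
σ = (0, 1, 3, 2): 25 + 0 + 19 + 5 = 49
σ = (0, 2, 1, 3): 25 + 13 + 30 + 1 = 69
σ = (0, 2, 3, 1): 25 + 13 + 19 + 17 = 74
σ = (0, 3, 1, 2): 25 + (-9) + 30 + 5 = 51
σ = (0, 3, 2, 1): 25 + (-9) + 26 + 17 = 59
σ = (1, 0, 2, 3): 7 + 19 + 26 + 1 = 53
σ = (1, 0, 3, 2): 7 + 19 + 19 + 5 = 50
σ = (1, 2, 0, 3): 7 + 13 + (-7) + 1 = 14
σ = (1, 2, 3, 0): 7 + 13 + 19 + 19 = 58
σ = (1, 3, 0, 2): 7 + (-9) + (-7) + 5 = -4
σ = (1, 3, 2, 0): 7 + (-9) + 26 + 19 = 43
σ = (2, 0, 1, 3): 3 + 19 + 30 + 1 = 53
σ = (2, 0, 3, 1): 3 + 19 + 19 + 17 = 58
σ = (2, 1, 0, 3): 3 + 0 + (-7) + 1 = -3
σ = (2, 1, 3, 0): 3 + 0 + 19 + 19 = 41
σ = (2, 3, 0, 1): 3 + (-9) + (-7) + 17 = 4
σ = (2, 3, 1, 0): 3 + (-9) + 30 + 19 = 43
σ = (3, 0, 1, 2): 26 + 19 + 30 + 5 = 80
σ = (3, 0, 2, 1): 26 + 19 + 26 + 17 = 88
σ = (3, 1, 0, 2): 26 + 0 + (-7) + 5 = 24
σ = (3, 1, 2, 0): 26 + 0 + 26 + 19 = 71
σ = (3, 2, 0, 1): 26 + 13 + (-7) + 17 = 49
σ = (3, 2, 1, 0): 26 + 13 + 30 + 19 = 88
Optimal value attained by: σ = (3, 0, 2, 1).
Answer: det⊕(M) = 88; verdict: SINGULAR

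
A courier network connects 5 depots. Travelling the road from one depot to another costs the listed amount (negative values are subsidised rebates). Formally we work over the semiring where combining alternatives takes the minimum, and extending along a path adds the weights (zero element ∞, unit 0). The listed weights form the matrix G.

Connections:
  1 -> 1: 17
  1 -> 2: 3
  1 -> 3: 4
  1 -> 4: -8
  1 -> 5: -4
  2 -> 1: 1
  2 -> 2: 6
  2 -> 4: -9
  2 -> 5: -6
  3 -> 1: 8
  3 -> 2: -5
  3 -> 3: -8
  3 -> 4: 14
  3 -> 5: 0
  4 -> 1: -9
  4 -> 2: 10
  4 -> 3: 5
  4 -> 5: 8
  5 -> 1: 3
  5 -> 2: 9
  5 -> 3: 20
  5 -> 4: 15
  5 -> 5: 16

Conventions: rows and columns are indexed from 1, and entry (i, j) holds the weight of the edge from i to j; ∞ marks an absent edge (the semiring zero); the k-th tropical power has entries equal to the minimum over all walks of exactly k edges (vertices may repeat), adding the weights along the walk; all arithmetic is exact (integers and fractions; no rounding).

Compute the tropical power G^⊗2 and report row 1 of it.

G^⊗2:
  [-17, -1, -4, -6, -3]
  [-18, 1, -4, -7, -3]
  [-4, -13, -16, -14, -11]
  [8, -6, -5, -17, -13]
  [6, 6, 7, -5, -1]
Answer: row 1 of G^⊗2 = [-17, -1, -4, -6, -3]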